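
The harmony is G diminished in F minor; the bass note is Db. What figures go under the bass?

Db is the fifth of G diminished, so the chord is in second inversion.
A triad in second inversion is figured 6/4, conventionally abbreviated 6/4.

6/4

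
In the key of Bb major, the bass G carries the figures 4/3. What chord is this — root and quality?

The figures 4/3 indicate a seventh chord in second inversion.
In second inversion the root lies a fourth above the bass: a fourth above G in Bb major is C.
The chord tones are G, Bb, C, Eb, giving C minor seventh.

C minor seventh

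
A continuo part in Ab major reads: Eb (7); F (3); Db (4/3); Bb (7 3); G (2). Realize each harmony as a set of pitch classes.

Eb, G, Bb, Db | F, Ab, C | Db, F, G, Bb | Bb, Db, F, Ab | G, Ab, C, Eb

Eb (7/5/3): Eb, G, Bb, Db.
F (5/3): F, Ab, C.
Db (6/4/3): Db, F, G, Bb.
Bb (7/5/3): Bb, Db, F, Ab.
G (6/4/2): G, Ab, C, Eb.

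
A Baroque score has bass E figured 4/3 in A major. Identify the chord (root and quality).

The figures 4/3 indicate a seventh chord in second inversion.
In second inversion the root lies a fourth above the bass: a fourth above E in A major is A.
The chord tones are E, G#, A, C#, giving A major seventh.

A major seventh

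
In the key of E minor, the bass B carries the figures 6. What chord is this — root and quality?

G major

The figures 6 indicate a triad in first inversion.
In first inversion the root lies a sixth above the bass: a sixth above B in E minor is G.
The chord tones are B, D, G, giving G major.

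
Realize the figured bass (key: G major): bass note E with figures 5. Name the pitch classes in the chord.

The written figures 5 are shorthand for 5/3: the 3 is implied.
A third above E in this key is G.
A fifth above E in this key is B.
Together with the bass E, this spells E minor in root position.

E, G, B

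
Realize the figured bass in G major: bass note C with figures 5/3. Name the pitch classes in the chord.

C, E, G

A third above C in this key is E.
A fifth above C in this key is G.
Together with the bass C, this spells C major in root position.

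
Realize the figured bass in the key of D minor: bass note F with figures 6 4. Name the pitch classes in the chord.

A fourth above F in this key is Bb.
A sixth above F in this key is D.
Together with the bass F, this spells Bb major in second inversion.

F, Bb, D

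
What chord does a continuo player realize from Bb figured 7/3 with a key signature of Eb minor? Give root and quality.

The figures 7/3 indicate a seventh chord in root position.
In root position the bass is the root, so the root is Bb.
The chord tones are Bb, Db, F, Ab, giving Bb minor seventh.

Bb minor seventh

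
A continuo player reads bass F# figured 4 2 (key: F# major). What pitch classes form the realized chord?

The written figures 4 2 are shorthand for 6/4/2: the 6 is implied.
A second above F# in this key is G#.
A fourth above F# in this key is B.
A sixth above F# in this key is D#.
Together with the bass F#, this spells G# minor seventh in third inversion.

F#, G#, B, D#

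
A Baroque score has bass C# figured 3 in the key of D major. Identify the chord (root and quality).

The figures 3 indicate a triad in root position.
In root position the bass is the root, so the root is C#.
The chord tones are C#, E, G, giving C# diminished.

C# diminished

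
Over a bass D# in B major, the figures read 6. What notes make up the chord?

D#, F#, B

The written figures 6 are shorthand for 6/3: the 3 is implied.
A third above D# in this key is F#.
A sixth above D# in this key is B.
Together with the bass D#, this spells B major in first inversion.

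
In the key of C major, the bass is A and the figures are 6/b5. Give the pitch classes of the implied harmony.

A, C, Eb, F

The written figures 6/b5 are shorthand for 6/5/3: the 3 is implied.
A third above A in this key is C.
A fifth above A in this key is E, lowered to Eb by the flat.
A sixth above A in this key is F.
Together with the bass A, this spells F dominant seventh in first inversion.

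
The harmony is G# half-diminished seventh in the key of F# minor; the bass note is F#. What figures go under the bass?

F# is the seventh of G# half-diminished seventh, so the chord is in third inversion.
A seventh chord in third inversion is figured 6/4/2, conventionally abbreviated 4/2.

4/2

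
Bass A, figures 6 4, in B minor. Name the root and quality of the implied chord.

D major

The figures 6 4 indicate a triad in second inversion.
In second inversion the root lies a fourth above the bass: a fourth above A in B minor is D.
The chord tones are A, D, F#, giving D major.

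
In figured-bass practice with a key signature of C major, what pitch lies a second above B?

C

Counting 1 letter step above B lands on C; in C major, that letter is C.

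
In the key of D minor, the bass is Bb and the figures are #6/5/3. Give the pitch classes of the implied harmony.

A third above Bb in this key is D.
A fifth above Bb in this key is F.
A sixth above Bb in this key is G, raised to G# by the sharp.

Bb, D, F, G#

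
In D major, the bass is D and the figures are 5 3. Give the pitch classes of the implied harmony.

A third above D in this key is F#.
A fifth above D in this key is A.
Together with the bass D, this spells D major in root position.

D, F#, A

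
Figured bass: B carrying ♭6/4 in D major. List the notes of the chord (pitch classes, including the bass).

B, E, Gb

A fourth above B in this key is E.
A sixth above B in this key is G, lowered to Gb by the flat.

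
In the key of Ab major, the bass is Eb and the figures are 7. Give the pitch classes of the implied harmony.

Eb, G, Bb, Db

The written figures 7 are shorthand for 7/5/3: the 5/3 are implied.
A third above Eb in this key is G.
A fifth above Eb in this key is Bb.
A seventh above Eb in this key is Db.
Together with the bass Eb, this spells Eb dominant seventh in root position.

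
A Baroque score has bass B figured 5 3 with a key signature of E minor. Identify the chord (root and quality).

The figures 5 3 indicate a triad in root position.
In root position the bass is the root, so the root is B.
The chord tones are B, D, F#, giving B minor.

B minor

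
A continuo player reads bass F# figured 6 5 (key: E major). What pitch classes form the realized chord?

F#, A, C#, D#

The written figures 6 5 are shorthand for 6/5/3: the 3 is implied.
A third above F# in this key is A.
A fifth above F# in this key is C#.
A sixth above F# in this key is D#.
Together with the bass F#, this spells D# half-diminished seventh in first inversion.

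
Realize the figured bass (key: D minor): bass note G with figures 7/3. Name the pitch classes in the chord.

G, Bb, D, F

The written figures 7/3 are shorthand for 7/5/3: the 5 is implied.
A third above G in this key is Bb.
A fifth above G in this key is D.
A seventh above G in this key is F.
Together with the bass G, this spells G minor seventh in root position.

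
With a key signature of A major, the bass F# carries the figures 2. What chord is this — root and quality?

The figures 2 indicate a seventh chord in third inversion.
In third inversion the root lies a second above the bass: a second above F# in A major is G#.
The chord tones are F#, G#, B, D, giving G# half-diminished seventh.

G# half-diminished seventh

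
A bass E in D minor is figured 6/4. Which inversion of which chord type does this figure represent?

triad, second inversion

Intervals of 6/4 above the bass form a triad; the bass is the fifth, so this is second inversion.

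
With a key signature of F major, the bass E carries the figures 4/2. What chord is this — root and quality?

The figures 4/2 indicate a seventh chord in third inversion.
In third inversion the root lies a second above the bass: a second above E in F major is F.
The chord tones are E, F, A, C, giving F major seventh.

F major seventh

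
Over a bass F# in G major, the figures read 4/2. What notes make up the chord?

F#, G, B, D

The written figures 4/2 are shorthand for 6/4/2: the 6 is implied.
A second above F# in this key is G.
A fourth above F# in this key is B.
A sixth above F# in this key is D.
Together with the bass F#, this spells G major seventh in third inversion.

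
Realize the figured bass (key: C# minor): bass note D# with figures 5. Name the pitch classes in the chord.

The written figures 5 are shorthand for 5/3: the 3 is implied.
A third above D# in this key is F#.
A fifth above D# in this key is A.
Together with the bass D#, this spells D# diminished in root position.

D#, F#, A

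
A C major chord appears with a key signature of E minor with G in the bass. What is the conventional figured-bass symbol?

6/4

G is the fifth of C major, so the chord is in second inversion.
A triad in second inversion is figured 6/4, conventionally abbreviated 6/4.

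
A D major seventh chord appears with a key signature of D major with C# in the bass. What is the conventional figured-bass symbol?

4/2

C# is the seventh of D major seventh, so the chord is in third inversion.
A seventh chord in third inversion is figured 6/4/2, conventionally abbreviated 4/2.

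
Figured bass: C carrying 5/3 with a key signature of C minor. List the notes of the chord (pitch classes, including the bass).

A third above C in this key is Eb.
A fifth above C in this key is G.
Together with the bass C, this spells C minor in root position.

C, Eb, G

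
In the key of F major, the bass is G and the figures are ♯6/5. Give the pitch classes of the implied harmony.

G, Bb, D, E#

The written figures ♯6/5 are shorthand for 6/5/3: the 3 is implied.
A third above G in this key is Bb.
A fifth above G in this key is D.
A sixth above G in this key is E, raised to E# by the sharp.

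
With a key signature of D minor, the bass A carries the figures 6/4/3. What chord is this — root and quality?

D minor seventh

The figures 6/4/3 indicate a seventh chord in second inversion.
In second inversion the root lies a fourth above the bass: a fourth above A in D minor is D.
The chord tones are A, C, D, F, giving D minor seventh.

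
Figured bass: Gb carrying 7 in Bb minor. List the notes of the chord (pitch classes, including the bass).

The written figures 7 are shorthand for 7/5/3: the 5/3 are implied.
A third above Gb in this key is Bb.
A fifth above Gb in this key is Db.
A seventh above Gb in this key is F.
Together with the bass Gb, this spells Gb major seventh in root position.

Gb, Bb, Db, F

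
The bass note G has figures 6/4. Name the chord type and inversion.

Intervals of 6/4 above the bass form a triad; the bass is the fifth, so this is second inversion.

triad, second inversion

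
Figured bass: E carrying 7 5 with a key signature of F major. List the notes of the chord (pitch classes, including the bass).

The written figures 7 5 are shorthand for 7/5/3: the 3 is implied.
A third above E in this key is G.
A fifth above E in this key is Bb.
A seventh above E in this key is D.
Together with the bass E, this spells E half-diminished seventh in root position.

E, G, Bb, D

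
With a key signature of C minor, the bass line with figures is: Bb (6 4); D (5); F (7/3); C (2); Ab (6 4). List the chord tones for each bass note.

Bb (6/4): Bb, Eb, G.
D (5/3): D, F, Ab.
F (7/5/3): F, Ab, C, Eb.
C (6/4/2): C, D, F, Ab.
Ab (6/4): Ab, D, F.

Bb, Eb, G | D, F, Ab | F, Ab, C, Eb | C, D, F, Ab | Ab, D, F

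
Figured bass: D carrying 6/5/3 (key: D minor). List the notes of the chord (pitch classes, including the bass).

A third above D in this key is F.
A fifth above D in this key is A.
A sixth above D in this key is Bb.
Together with the bass D, this spells Bb major seventh in first inversion.

D, F, A, Bb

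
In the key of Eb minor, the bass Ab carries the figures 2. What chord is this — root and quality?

The figures 2 indicate a seventh chord in third inversion.
In third inversion the root lies a second above the bass: a second above Ab in Eb minor is Bb.
The chord tones are Ab, Bb, Db, F, giving Bb minor seventh.

Bb minor seventh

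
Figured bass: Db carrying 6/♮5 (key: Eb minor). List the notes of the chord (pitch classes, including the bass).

Db, F, A, Bb

The written figures 6/♮5 are shorthand for 6/5/3: the 3 is implied.
A third above Db in this key is F.
A fifth above Db in this key is Ab, made natural (A) by the ♮ figure.
A sixth above Db in this key is Bb.
Together with the bass Db, this spells Bb minor-major seventh in first inversion.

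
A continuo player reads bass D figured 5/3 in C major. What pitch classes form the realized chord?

A third above D in this key is F.
A fifth above D in this key is A.
Together with the bass D, this spells D minor in root position.

D, F, A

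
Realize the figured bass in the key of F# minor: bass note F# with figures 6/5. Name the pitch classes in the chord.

F#, A, C#, D

The written figures 6/5 are shorthand for 6/5/3: the 3 is implied.
A third above F# in this key is A.
A fifth above F# in this key is C#.
A sixth above F# in this key is D.
Together with the bass F#, this spells D major seventh in first inversion.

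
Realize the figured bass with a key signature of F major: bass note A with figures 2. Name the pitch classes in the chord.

A, Bb, D, F

The written figures 2 are shorthand for 6/4/2: the 6/4 are implied.
A second above A in this key is Bb.
A fourth above A in this key is D.
A sixth above A in this key is F.
Together with the bass A, this spells Bb major seventh in third inversion.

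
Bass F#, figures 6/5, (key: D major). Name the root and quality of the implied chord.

The figures 6/5 indicate a seventh chord in first inversion.
In first inversion the root lies a sixth above the bass: a sixth above F# in D major is D.
The chord tones are F#, A, C#, D, giving D major seventh.

D major seventh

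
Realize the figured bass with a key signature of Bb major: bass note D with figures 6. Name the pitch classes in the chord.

D, F, Bb

The written figures 6 are shorthand for 6/3: the 3 is implied.
A third above D in this key is F.
A sixth above D in this key is Bb.
Together with the bass D, this spells Bb major in first inversion.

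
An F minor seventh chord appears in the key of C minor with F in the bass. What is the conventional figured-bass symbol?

7

F is the root of F minor seventh, so the chord is in root position.
A seventh chord in root position is figured 7/5/3, conventionally abbreviated 7.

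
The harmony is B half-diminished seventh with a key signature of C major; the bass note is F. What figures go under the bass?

4/3

F is the fifth of B half-diminished seventh, so the chord is in second inversion.
A seventh chord in second inversion is figured 6/4/3, conventionally abbreviated 4/3.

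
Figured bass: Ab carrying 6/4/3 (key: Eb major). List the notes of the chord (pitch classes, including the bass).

A third above Ab in this key is C.
A fourth above Ab in this key is D.
A sixth above Ab in this key is F.
Together with the bass Ab, this spells D half-diminished seventh in second inversion.

Ab, C, D, F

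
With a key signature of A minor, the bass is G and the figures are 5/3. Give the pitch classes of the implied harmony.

A third above G in this key is B.
A fifth above G in this key is D.
Together with the bass G, this spells G major in root position.

G, B, D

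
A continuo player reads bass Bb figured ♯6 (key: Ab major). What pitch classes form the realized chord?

Bb, Db, G#

The written figures ♯6 are shorthand for 6/3: the 3 is implied.
A third above Bb in this key is Db.
A sixth above Bb in this key is G, raised to G# by the sharp.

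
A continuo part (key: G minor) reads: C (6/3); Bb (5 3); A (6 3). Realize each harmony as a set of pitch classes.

C (6/3): C, Eb, A.
Bb (5/3): Bb, D, F.
A (6/3): A, C, F.

C, Eb, A | Bb, D, F | A, C, F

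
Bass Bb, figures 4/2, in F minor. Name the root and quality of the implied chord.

C minor seventh

The figures 4/2 indicate a seventh chord in third inversion.
In third inversion the root lies a second above the bass: a second above Bb in F minor is C.
The chord tones are Bb, C, Eb, G, giving C minor seventh.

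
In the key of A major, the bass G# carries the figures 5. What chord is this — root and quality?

The figures 5 indicate a triad in root position.
In root position the bass is the root, so the root is G#.
The chord tones are G#, B, D, giving G# diminished.

G# diminished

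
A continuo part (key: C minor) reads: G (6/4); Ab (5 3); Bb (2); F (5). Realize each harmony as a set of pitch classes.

G (6/4): G, C, Eb.
Ab (5/3): Ab, C, Eb.
Bb (6/4/2): Bb, C, Eb, G.
F (5/3): F, Ab, C.

G, C, Eb | Ab, C, Eb | Bb, C, Eb, G | F, Ab, C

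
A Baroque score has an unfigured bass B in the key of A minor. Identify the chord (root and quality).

B diminished

An unfigured bass indicates a triad in root position.
In root position the bass is the root, so the root is B.
The chord tones are B, D, F, giving B diminished.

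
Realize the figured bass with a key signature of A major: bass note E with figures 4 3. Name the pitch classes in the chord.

The written figures 4 3 are shorthand for 6/4/3: the 6 is implied.
A third above E in this key is G#.
A fourth above E in this key is A.
A sixth above E in this key is C#.
Together with the bass E, this spells A major seventh in second inversion.

E, G#, A, C#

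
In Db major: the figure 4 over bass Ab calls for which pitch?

Db

Counting 3 letter steps above Ab lands on D; in Db major, that letter is Db.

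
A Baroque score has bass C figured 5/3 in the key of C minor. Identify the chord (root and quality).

C minor

The figures 5/3 indicate a triad in root position.
In root position the bass is the root, so the root is C.
The chord tones are C, Eb, G, giving C minor.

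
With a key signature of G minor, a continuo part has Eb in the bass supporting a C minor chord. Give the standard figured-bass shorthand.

6

Eb is the third of C minor, so the chord is in first inversion.
A triad in first inversion is figured 6/3, conventionally abbreviated 6.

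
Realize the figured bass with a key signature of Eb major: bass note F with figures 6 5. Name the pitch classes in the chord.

The written figures 6 5 are shorthand for 6/5/3: the 3 is implied.
A third above F in this key is Ab.
A fifth above F in this key is C.
A sixth above F in this key is D.
Together with the bass F, this spells D half-diminished seventh in first inversion.

F, Ab, C, D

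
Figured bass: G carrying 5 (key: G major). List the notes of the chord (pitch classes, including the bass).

The written figures 5 are shorthand for 5/3: the 3 is implied.
A third above G in this key is B.
A fifth above G in this key is D.
Together with the bass G, this spells G major in root position.

G, B, D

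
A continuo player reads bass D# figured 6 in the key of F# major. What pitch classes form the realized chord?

D#, F#, B

The written figures 6 are shorthand for 6/3: the 3 is implied.
A third above D# in this key is F#.
A sixth above D# in this key is B.
Together with the bass D#, this spells B major in first inversion.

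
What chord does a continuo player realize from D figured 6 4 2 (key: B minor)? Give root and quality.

E minor seventh

The figures 6 4 2 indicate a seventh chord in third inversion.
In third inversion the root lies a second above the bass: a second above D in B minor is E.
The chord tones are D, E, G, B, giving E minor seventh.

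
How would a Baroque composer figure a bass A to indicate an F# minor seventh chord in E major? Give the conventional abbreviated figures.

6/5

A is the third of F# minor seventh, so the chord is in first inversion.
A seventh chord in first inversion is figured 6/5/3, conventionally abbreviated 6/5.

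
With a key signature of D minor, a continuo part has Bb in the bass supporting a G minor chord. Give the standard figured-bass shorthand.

6

Bb is the third of G minor, so the chord is in first inversion.
A triad in first inversion is figured 6/3, conventionally abbreviated 6.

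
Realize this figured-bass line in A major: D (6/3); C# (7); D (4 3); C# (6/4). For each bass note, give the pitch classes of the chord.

D, F#, B | C#, E, G#, B | D, F#, G#, B | C#, F#, A

D (6/3): D, F#, B.
C# (7/5/3): C#, E, G#, B.
D (6/4/3): D, F#, G#, B.
C# (6/4): C#, F#, A.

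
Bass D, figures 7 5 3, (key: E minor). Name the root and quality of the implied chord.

The figures 7 5 3 indicate a seventh chord in root position.
In root position the bass is the root, so the root is D.
The chord tones are D, F#, A, C, giving D dominant seventh.

D dominant seventh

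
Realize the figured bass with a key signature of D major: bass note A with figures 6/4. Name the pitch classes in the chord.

A, D, F#

A fourth above A in this key is D.
A sixth above A in this key is F#.
Together with the bass A, this spells D major in second inversion.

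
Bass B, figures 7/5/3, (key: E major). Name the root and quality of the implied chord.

B dominant seventh

The figures 7/5/3 indicate a seventh chord in root position.
In root position the bass is the root, so the root is B.
The chord tones are B, D#, F#, A, giving B dominant seventh.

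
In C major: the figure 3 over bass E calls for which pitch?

G

Counting 2 letter steps above E lands on G; in C major, that letter is G.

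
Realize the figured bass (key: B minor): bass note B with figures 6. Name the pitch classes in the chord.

B, D, G

The written figures 6 are shorthand for 6/3: the 3 is implied.
A third above B in this key is D.
A sixth above B in this key is G.
Together with the bass B, this spells G major in first inversion.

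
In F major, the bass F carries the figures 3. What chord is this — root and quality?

The figures 3 indicate a triad in root position.
In root position the bass is the root, so the root is F.
The chord tones are F, A, C, giving F major.

F major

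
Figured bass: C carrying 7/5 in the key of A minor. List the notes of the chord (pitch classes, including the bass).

The written figures 7/5 are shorthand for 7/5/3: the 3 is implied.
A third above C in this key is E.
A fifth above C in this key is G.
A seventh above C in this key is B.
Together with the bass C, this spells C major seventh in root position.

C, E, G, B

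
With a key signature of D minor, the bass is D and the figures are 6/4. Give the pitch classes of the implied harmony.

D, G, Bb

A fourth above D in this key is G.
A sixth above D in this key is Bb.
Together with the bass D, this spells G minor in second inversion.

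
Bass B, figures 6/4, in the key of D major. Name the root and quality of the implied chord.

E minor

The figures 6/4 indicate a triad in second inversion.
In second inversion the root lies a fourth above the bass: a fourth above B in D major is E.
The chord tones are B, E, G, giving E minor.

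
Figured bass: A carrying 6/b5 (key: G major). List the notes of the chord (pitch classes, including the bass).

The written figures 6/b5 are shorthand for 6/5/3: the 3 is implied.
A third above A in this key is C.
A fifth above A in this key is E, lowered to Eb by the flat.
A sixth above A in this key is F#.
Together with the bass A, this spells F# diminished seventh in first inversion.

A, C, Eb, F#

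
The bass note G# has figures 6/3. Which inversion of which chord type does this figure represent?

Intervals of 6/3 above the bass form a triad; the bass is the third, so this is first inversion.

triad, first inversion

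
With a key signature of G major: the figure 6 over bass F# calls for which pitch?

D

Counting 5 letter steps above F# lands on D; in G major, that letter is D.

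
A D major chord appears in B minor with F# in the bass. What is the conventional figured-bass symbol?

6

F# is the third of D major, so the chord is in first inversion.
A triad in first inversion is figured 6/3, conventionally abbreviated 6.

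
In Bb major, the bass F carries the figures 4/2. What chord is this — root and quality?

G minor seventh

The figures 4/2 indicate a seventh chord in third inversion.
In third inversion the root lies a second above the bass: a second above F in Bb major is G.
The chord tones are F, G, Bb, D, giving G minor seventh.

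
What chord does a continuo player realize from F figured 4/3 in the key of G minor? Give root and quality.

Bb major seventh

The figures 4/3 indicate a seventh chord in second inversion.
In second inversion the root lies a fourth above the bass: a fourth above F in G minor is Bb.
The chord tones are F, A, Bb, D, giving Bb major seventh.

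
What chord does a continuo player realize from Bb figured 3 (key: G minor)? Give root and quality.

The figures 3 indicate a triad in root position.
In root position the bass is the root, so the root is Bb.
The chord tones are Bb, D, F, giving Bb major.

Bb major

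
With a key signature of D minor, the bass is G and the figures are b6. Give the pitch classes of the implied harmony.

G, Bb, Eb

The written figures b6 are shorthand for 6/3: the 3 is implied.
A third above G in this key is Bb.
A sixth above G in this key is E, lowered to Eb by the flat.
Together with the bass G, this spells Eb major in first inversion.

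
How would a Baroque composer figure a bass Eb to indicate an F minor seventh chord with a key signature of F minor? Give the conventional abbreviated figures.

4/2

Eb is the seventh of F minor seventh, so the chord is in third inversion.
A seventh chord in third inversion is figured 6/4/2, conventionally abbreviated 4/2.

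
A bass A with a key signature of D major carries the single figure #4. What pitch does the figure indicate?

Counting 3 letter steps above A lands on D; in D major, that letter is D.
The #4 figure raises it a semitone, giving D#.

D#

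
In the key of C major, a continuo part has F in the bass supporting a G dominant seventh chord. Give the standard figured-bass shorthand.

4/2

F is the seventh of G dominant seventh, so the chord is in third inversion.
A seventh chord in third inversion is figured 6/4/2, conventionally abbreviated 4/2.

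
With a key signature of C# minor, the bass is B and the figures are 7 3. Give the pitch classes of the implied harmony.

The written figures 7 3 are shorthand for 7/5/3: the 5 is implied.
A third above B in this key is D#.
A fifth above B in this key is F#.
A seventh above B in this key is A.
Together with the bass B, this spells B dominant seventh in root position.

B, D#, F#, A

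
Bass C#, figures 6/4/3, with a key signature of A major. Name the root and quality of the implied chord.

The figures 6/4/3 indicate a seventh chord in second inversion.
In second inversion the root lies a fourth above the bass: a fourth above C# in A major is F#.
The chord tones are C#, E, F#, A, giving F# minor seventh.

F# minor seventh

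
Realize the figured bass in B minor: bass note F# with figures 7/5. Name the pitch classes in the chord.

F#, A, C#, E

The written figures 7/5 are shorthand for 7/5/3: the 3 is implied.
A third above F# in this key is A.
A fifth above F# in this key is C#.
A seventh above F# in this key is E.
Together with the bass F#, this spells F# minor seventh in root position.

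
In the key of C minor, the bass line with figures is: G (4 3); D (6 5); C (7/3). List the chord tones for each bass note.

G, Bb, C, Eb | D, F, Ab, Bb | C, Eb, G, Bb

G (6/4/3): G, Bb, C, Eb.
D (6/5/3): D, F, Ab, Bb.
C (7/5/3): C, Eb, G, Bb.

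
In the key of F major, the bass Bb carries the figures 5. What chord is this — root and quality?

Bb major

The figures 5 indicate a triad in root position.
In root position the bass is the root, so the root is Bb.
The chord tones are Bb, D, F, giving Bb major.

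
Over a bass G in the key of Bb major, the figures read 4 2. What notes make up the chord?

G, A, C, Eb

The written figures 4 2 are shorthand for 6/4/2: the 6 is implied.
A second above G in this key is A.
A fourth above G in this key is C.
A sixth above G in this key is Eb.
Together with the bass G, this spells A half-diminished seventh in third inversion.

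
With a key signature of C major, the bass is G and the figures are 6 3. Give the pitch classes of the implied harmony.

G, B, E

A third above G in this key is B.
A sixth above G in this key is E.
Together with the bass G, this spells E minor in first inversion.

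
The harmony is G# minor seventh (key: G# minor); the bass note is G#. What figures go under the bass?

G# is the root of G# minor seventh, so the chord is in root position.
A seventh chord in root position is figured 7/5/3, conventionally abbreviated 7.

7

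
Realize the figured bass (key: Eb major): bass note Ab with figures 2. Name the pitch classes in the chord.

The written figures 2 are shorthand for 6/4/2: the 6/4 are implied.
A second above Ab in this key is Bb.
A fourth above Ab in this key is D.
A sixth above Ab in this key is F.
Together with the bass Ab, this spells Bb dominant seventh in third inversion.

Ab, Bb, D, F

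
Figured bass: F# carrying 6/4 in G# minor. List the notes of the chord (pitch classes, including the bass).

A fourth above F# in this key is B.
A sixth above F# in this key is D#.
Together with the bass F#, this spells B major in second inversion.

F#, B, D#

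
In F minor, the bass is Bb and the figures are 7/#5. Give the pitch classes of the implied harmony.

The written figures 7/#5 are shorthand for 7/5/3: the 3 is implied.
A third above Bb in this key is Db.
A fifth above Bb in this key is F, raised to F# by the sharp.
A seventh above Bb in this key is Ab.

Bb, Db, F#, Ab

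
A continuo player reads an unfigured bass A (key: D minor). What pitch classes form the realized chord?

A, C, E

An unfigured bass implies 5/3.
A third above A in this key is C.
A fifth above A in this key is E.
Together with the bass A, this spells A minor in root position.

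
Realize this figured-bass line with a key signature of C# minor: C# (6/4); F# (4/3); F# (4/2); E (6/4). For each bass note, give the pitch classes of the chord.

C# (6/4): C#, F#, A.
F# (6/4/3): F#, A, B, D#.
F# (6/4/2): F#, G#, B, D#.
E (6/4): E, A, C#.

C#, F#, A | F#, A, B, D# | F#, G#, B, D# | E, A, C#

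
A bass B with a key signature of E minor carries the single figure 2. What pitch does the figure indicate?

C

Counting 1 letter step above B lands on C; in E minor, that letter is C.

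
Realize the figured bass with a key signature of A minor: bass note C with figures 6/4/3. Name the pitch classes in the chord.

C, E, F, A

A third above C in this key is E.
A fourth above C in this key is F.
A sixth above C in this key is A.
Together with the bass C, this spells F major seventh in second inversion.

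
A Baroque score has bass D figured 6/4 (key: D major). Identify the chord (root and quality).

The figures 6/4 indicate a triad in second inversion.
In second inversion the root lies a fourth above the bass: a fourth above D in D major is G.
The chord tones are D, G, B, giving G major.

G major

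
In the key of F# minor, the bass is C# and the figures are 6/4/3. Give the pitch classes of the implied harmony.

A third above C# in this key is E.
A fourth above C# in this key is F#.
A sixth above C# in this key is A.
Together with the bass C#, this spells F# minor seventh in second inversion.

C#, E, F#, A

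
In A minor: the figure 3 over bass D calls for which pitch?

F

Counting 2 letter steps above D lands on F; in A minor, that letter is F.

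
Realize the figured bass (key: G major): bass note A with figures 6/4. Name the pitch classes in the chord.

A fourth above A in this key is D.
A sixth above A in this key is F#.
Together with the bass A, this spells D major in second inversion.

A, D, F#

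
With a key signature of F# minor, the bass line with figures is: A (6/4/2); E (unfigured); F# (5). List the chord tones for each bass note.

A (6/4/2): A, B, D, F#.
E (5/3): E, G#, B.
F# (5/3): F#, A, C#.

A, B, D, F# | E, G#, B | F#, A, C#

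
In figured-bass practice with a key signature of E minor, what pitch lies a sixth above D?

Counting 5 letter steps above D lands on B; in E minor, that letter is B.

B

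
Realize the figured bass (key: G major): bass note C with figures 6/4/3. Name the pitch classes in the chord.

C, E, F#, A

A third above C in this key is E.
A fourth above C in this key is F#.
A sixth above C in this key is A.
Together with the bass C, this spells F# half-diminished seventh in second inversion.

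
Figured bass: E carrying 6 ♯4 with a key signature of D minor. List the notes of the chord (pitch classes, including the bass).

E, A#, C

A fourth above E in this key is A, raised to A# by the sharp.
A sixth above E in this key is C.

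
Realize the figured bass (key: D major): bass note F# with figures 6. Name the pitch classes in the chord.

F#, A, D

The written figures 6 are shorthand for 6/3: the 3 is implied.
A third above F# in this key is A.
A sixth above F# in this key is D.
Together with the bass F#, this spells D major in first inversion.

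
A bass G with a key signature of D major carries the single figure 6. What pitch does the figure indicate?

E

Counting 5 letter steps above G lands on E; in D major, that letter is E.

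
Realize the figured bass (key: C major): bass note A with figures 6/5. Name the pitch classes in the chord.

A, C, E, F

The written figures 6/5 are shorthand for 6/5/3: the 3 is implied.
A third above A in this key is C.
A fifth above A in this key is E.
A sixth above A in this key is F.
Together with the bass A, this spells F major seventh in first inversion.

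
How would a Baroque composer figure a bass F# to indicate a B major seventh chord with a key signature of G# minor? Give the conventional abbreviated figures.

F# is the fifth of B major seventh, so the chord is in second inversion.
A seventh chord in second inversion is figured 6/4/3, conventionally abbreviated 4/3.

4/3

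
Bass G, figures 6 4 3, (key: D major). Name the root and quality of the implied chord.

The figures 6 4 3 indicate a seventh chord in second inversion.
In second inversion the root lies a fourth above the bass: a fourth above G in D major is C#.
The chord tones are G, B, C#, E, giving C# half-diminished seventh.

C# half-diminished seventh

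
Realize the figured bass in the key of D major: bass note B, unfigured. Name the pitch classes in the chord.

An unfigured bass implies 5/3.
A third above B in this key is D.
A fifth above B in this key is F#.
Together with the bass B, this spells B minor in root position.

B, D, F#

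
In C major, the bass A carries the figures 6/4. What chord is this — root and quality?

D minor

The figures 6/4 indicate a triad in second inversion.
In second inversion the root lies a fourth above the bass: a fourth above A in C major is D.
The chord tones are A, D, F, giving D minor.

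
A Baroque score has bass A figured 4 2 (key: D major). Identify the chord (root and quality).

B minor seventh

The figures 4 2 indicate a seventh chord in third inversion.
In third inversion the root lies a second above the bass: a second above A in D major is B.
The chord tones are A, B, D, F#, giving B minor seventh.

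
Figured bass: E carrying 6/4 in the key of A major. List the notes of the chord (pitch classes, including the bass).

E, A, C#

A fourth above E in this key is A.
A sixth above E in this key is C#.
Together with the bass E, this spells A major in second inversion.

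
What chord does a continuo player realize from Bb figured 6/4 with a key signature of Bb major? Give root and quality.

Eb major

The figures 6/4 indicate a triad in second inversion.
In second inversion the root lies a fourth above the bass: a fourth above Bb in Bb major is Eb.
The chord tones are Bb, Eb, G, giving Eb major.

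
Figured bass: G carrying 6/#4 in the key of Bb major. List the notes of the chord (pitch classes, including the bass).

G, C#, Eb

A fourth above G in this key is C, raised to C# by the sharp.
A sixth above G in this key is Eb.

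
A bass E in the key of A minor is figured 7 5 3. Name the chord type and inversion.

Intervals of 7/5/3 above the bass form a seventh chord; the bass is the root, so this is root position.

seventh chord, root position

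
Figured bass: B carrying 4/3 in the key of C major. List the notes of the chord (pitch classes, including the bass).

B, D, E, G

The written figures 4/3 are shorthand for 6/4/3: the 6 is implied.
A third above B in this key is D.
A fourth above B in this key is E.
A sixth above B in this key is G.
Together with the bass B, this spells E minor seventh in second inversion.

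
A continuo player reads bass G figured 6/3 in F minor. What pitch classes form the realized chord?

G, Bb, Eb

A third above G in this key is Bb.
A sixth above G in this key is Eb.
Together with the bass G, this spells Eb major in first inversion.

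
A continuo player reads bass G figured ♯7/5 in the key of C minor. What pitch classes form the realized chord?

G, Bb, D, F#

The written figures ♯7/5 are shorthand for 7/5/3: the 3 is implied.
A third above G in this key is Bb.
A fifth above G in this key is D.
A seventh above G in this key is F, raised to F# by the sharp.
Together with the bass G, this spells G minor-major seventh in root position.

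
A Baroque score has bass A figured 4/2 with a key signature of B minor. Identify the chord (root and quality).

The figures 4/2 indicate a seventh chord in third inversion.
In third inversion the root lies a second above the bass: a second above A in B minor is B.
The chord tones are A, B, D, F#, giving B minor seventh.

B minor seventh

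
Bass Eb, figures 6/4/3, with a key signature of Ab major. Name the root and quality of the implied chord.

The figures 6/4/3 indicate a seventh chord in second inversion.
In second inversion the root lies a fourth above the bass: a fourth above Eb in Ab major is Ab.
The chord tones are Eb, G, Ab, C, giving Ab major seventh.

Ab major seventh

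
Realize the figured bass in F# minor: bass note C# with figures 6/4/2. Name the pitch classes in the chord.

A second above C# in this key is D.
A fourth above C# in this key is F#.
A sixth above C# in this key is A.
Together with the bass C#, this spells D major seventh in third inversion.

C#, D, F#, A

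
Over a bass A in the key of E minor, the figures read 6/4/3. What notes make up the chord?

A third above A in this key is C.
A fourth above A in this key is D.
A sixth above A in this key is F#.
Together with the bass A, this spells D dominant seventh in second inversion.

A, C, D, F#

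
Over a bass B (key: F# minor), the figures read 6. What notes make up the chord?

B, D, G#

The written figures 6 are shorthand for 6/3: the 3 is implied.
A third above B in this key is D.
A sixth above B in this key is G#.
Together with the bass B, this spells G# diminished in first inversion.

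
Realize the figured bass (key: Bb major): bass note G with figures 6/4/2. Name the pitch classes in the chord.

A second above G in this key is A.
A fourth above G in this key is C.
A sixth above G in this key is Eb.
Together with the bass G, this spells A half-diminished seventh in third inversion.

G, A, C, Eb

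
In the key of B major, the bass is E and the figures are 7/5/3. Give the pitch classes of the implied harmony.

A third above E in this key is G#.
A fifth above E in this key is B.
A seventh above E in this key is D#.
Together with the bass E, this spells E major seventh in root position.

E, G#, B, D#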